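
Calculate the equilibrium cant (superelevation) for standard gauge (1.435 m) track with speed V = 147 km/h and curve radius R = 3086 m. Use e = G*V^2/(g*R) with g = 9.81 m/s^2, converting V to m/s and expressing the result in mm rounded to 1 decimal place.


Convert speed: V = 147 / 3.6 = 40.8333 m/s
Apply formula: e = 1.435 * 40.8333^2 / (9.81 * 3086)
e = 1.435 * 1667.3611 / 30273.66
e = 0.079034 m = 79.0 mm

79.0


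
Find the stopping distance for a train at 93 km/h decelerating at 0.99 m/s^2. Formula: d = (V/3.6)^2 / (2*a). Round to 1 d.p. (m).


Convert speed: V = 93 / 3.6 = 25.8333 m/s
V^2 = 667.3611
d = 667.3611 / (2 * 0.99)
d = 667.3611 / 1.98
d = 337.1 m

337.1


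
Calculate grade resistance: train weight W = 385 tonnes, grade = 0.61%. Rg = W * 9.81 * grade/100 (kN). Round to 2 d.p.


Rg = W * 9.81 * grade / 100
Rg = 385 * 9.81 * 0.61 / 100
Rg = 3776.85 * 0.0061
Rg = 23.04 kN

23.04


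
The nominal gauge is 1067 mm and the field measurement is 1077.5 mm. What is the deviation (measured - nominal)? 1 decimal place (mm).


Deviation = measured - nominal
Deviation = 1077.5 - 1067
Deviation = 10.5 mm

10.5


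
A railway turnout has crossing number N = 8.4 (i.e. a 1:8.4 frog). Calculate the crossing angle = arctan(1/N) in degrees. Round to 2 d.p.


1/N = 1/8.4 = 0.119048
angle = arctan(0.119048) = 0.11849 rad
angle = 0.11849 * 180/pi = 6.79 degrees

6.79


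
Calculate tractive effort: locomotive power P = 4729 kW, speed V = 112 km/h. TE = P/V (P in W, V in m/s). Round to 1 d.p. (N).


Convert: P = 4729 kW = 4729000 W
V = 112 / 3.6 = 31.1111 m/s
TE = 4729000 / 31.1111
TE = 152003.6 N

152003.6


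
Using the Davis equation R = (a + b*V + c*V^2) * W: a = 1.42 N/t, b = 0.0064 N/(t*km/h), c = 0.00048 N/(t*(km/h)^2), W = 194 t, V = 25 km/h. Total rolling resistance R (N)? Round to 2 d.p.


b*V = 0.0064 * 25 = 0.16
c*V^2 = 0.00048 * 625 = 0.3
R_per_t = 1.42 + 0.16 + 0.3 = 1.88 N/t
R_total = 1.88 * 194 = 364.72 N

364.72


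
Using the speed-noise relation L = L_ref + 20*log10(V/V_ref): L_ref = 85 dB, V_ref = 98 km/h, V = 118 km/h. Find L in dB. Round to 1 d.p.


V/V_ref = 118 / 98 = 1.204082
log10(1.204082) = 0.080656
20 * 0.080656 = 1.6131
L = 85 + 1.6131 = 86.6 dB

86.6


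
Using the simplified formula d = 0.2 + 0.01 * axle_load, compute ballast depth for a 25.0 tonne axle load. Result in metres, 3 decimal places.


d = 0.2 + 0.01 * 25.0
d = 0.2 + 0.25
d = 0.450 m

0.450


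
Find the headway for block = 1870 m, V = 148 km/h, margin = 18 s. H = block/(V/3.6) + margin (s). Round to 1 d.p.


V = 148 / 3.6 = 41.1111 m/s
Block traversal time = 1870 / 41.1111 = 45.4865 s
Headway = 45.4865 + 18
Headway = 63.5 s

63.5


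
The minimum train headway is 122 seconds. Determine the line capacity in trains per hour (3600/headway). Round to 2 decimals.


Capacity = 3600 / headway
Capacity = 3600 / 122
Capacity = 29.51 trains/hour

29.51


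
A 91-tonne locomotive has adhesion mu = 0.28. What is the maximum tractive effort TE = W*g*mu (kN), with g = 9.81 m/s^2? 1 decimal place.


TE_max = W * g * mu
TE_max = 91 * 9.81 * 0.28
TE_max = 892.71 * 0.28
TE_max = 250.0 kN

250.0


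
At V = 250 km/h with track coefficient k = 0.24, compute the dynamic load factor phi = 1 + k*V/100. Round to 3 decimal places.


phi = 1 + k * V / 100
phi = 1 + 0.24 * 250 / 100
phi = 1 + 0.6
phi = 1.600

1.600


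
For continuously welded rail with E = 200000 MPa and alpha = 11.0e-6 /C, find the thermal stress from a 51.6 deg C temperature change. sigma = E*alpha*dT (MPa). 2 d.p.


sigma = E * alpha * dT
sigma = 200000 * 11.0e-6 * 51.6
sigma = 2.2 * 51.6
sigma = 113.52 MPa

113.52


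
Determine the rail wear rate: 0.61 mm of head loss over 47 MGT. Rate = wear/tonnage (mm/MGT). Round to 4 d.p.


Wear rate = total wear / cumulative tonnage
Rate = 0.61 / 47
Rate = 0.0130 mm/MGT

0.0130


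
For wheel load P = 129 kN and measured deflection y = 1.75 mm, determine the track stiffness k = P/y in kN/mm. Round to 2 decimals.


Track stiffness k = P / y
k = 129 / 1.75
k = 73.71 kN/mm

73.71


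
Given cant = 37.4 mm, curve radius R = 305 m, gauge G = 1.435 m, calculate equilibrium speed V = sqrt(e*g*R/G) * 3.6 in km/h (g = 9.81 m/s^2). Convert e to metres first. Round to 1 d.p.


Convert cant: e = 37.4 mm = 0.0374 m
V_ms = sqrt(0.0374 * 9.81 * 305 / 1.435)
V_ms = sqrt(77.980955) = 8.8307 m/s
V = 8.8307 * 3.6 = 31.8 km/h

31.8


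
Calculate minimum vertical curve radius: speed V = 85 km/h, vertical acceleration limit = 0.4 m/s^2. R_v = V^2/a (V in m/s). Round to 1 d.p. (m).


Convert speed: V = 85 / 3.6 = 23.6111 m/s
V^2 = 557.4846 m^2/s^2
R_v = 557.4846 / 0.4
R_v = 1393.7 m

1393.7


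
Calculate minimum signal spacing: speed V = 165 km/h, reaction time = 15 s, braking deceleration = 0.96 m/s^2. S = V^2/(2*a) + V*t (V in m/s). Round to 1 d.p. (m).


V = 165 / 3.6 = 45.8333 m/s
Braking distance = 45.8333^2 / (2*0.96) = 1094.1117 m
Sighting distance = 45.8333 * 15 = 687.5 m
S = 1094.1117 + 687.5 = 1781.6 m

1781.6


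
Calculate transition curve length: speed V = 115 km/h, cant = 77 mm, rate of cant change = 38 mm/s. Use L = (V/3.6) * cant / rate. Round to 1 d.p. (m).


Convert speed: V = 115 / 3.6 = 31.9444 m/s
L = 31.9444 * 77 / 38
L = 2459.7222 / 38
L = 64.7 m

64.7


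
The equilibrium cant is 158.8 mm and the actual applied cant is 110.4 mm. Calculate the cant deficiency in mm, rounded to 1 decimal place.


Cant deficiency = equilibrium cant - actual cant
CD = 158.8 - 110.4
CD = 48.4 mm

48.4


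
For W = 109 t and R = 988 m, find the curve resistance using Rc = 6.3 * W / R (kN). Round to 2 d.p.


Rc = 6.3 * W / R
Rc = 6.3 * 109 / 988
Rc = 686.7 / 988
Rc = 0.70 kN

0.70


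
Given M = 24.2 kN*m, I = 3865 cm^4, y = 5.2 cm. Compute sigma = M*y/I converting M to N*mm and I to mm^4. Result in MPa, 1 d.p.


Convert units:
M = 24.2 kN*m = 24200000 N*mm
y = 5.2 cm = 52 mm
I = 3865 cm^4 = 38650000 mm^4
sigma = 24200000 * 52 / 38650000
sigma = 32.6 MPa

32.6


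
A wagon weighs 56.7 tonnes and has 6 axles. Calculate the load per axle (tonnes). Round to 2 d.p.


Load per axle = total weight / number of axles
Load = 56.7 / 6
Load = 9.45 tonnes

9.45


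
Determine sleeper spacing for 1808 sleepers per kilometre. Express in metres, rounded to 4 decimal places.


Spacing = 1000 m / number of sleepers
Spacing = 1000 / 1808
Spacing = 0.5531 m

0.5531


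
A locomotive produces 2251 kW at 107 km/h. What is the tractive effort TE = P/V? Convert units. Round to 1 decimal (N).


Convert: P = 2251 kW = 2251000 W
V = 107 / 3.6 = 29.7222 m/s
TE = 2251000 / 29.7222
TE = 75734.6 N

75734.6


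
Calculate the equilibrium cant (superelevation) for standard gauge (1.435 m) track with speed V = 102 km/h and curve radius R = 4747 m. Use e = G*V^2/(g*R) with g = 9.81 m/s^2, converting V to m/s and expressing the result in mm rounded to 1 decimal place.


Convert speed: V = 102 / 3.6 = 28.3333 m/s
Apply formula: e = 1.435 * 28.3333^2 / (9.81 * 4747)
e = 1.435 * 802.7778 / 46568.07
e = 0.024738 m = 24.7 mm

24.7


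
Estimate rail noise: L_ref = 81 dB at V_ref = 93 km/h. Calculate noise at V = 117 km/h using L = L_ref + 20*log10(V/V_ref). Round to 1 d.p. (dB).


V/V_ref = 117 / 93 = 1.258065
log10(1.258065) = 0.099703
20 * 0.099703 = 1.9941
L = 81 + 1.9941 = 83.0 dB

83.0


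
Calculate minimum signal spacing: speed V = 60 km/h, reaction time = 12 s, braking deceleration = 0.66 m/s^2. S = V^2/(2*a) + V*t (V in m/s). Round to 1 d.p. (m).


V = 60 / 3.6 = 16.6667 m/s
Braking distance = 16.6667^2 / (2*0.66) = 210.4377 m
Sighting distance = 16.6667 * 12 = 200.0 m
S = 210.4377 + 200.0 = 410.4 m

410.4


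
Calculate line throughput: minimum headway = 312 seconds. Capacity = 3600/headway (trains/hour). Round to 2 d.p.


Capacity = 3600 / headway
Capacity = 3600 / 312
Capacity = 11.54 trains/hour

11.54


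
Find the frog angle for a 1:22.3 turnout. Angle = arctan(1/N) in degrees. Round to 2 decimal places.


1/N = 1/22.3 = 0.044843
angle = arctan(0.044843) = 0.044813 rad
angle = 0.044813 * 180/pi = 2.57 degrees

2.57


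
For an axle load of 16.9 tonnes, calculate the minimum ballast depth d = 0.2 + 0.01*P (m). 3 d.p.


d = 0.2 + 0.01 * 16.9
d = 0.2 + 0.169
d = 0.369 m

0.369


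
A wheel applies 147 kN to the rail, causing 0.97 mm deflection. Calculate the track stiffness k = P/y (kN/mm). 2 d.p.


Track stiffness k = P / y
k = 147 / 0.97
k = 151.55 kN/mm

151.55


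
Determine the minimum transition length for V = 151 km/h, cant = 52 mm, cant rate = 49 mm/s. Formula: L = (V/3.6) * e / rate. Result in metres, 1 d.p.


Convert speed: V = 151 / 3.6 = 41.9444 m/s
L = 41.9444 * 52 / 49
L = 2181.1111 / 49
L = 44.5 m

44.5


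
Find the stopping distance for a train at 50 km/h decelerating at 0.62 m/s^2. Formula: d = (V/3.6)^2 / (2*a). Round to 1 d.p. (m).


Convert speed: V = 50 / 3.6 = 13.8889 m/s
V^2 = 192.9012
d = 192.9012 / (2 * 0.62)
d = 192.9012 / 1.24
d = 155.6 m

155.6


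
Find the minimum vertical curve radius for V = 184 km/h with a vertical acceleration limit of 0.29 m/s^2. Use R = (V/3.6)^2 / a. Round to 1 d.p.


Convert speed: V = 184 / 3.6 = 51.1111 m/s
V^2 = 2612.3457 m^2/s^2
R_v = 2612.3457 / 0.29
R_v = 9008.1 m

9008.1


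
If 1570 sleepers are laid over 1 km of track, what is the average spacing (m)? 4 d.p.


Spacing = 1000 m / number of sleepers
Spacing = 1000 / 1570
Spacing = 0.6369 m

0.6369


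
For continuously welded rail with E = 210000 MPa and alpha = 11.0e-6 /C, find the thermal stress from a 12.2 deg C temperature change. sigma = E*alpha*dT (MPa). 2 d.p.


sigma = E * alpha * dT
sigma = 210000 * 11.0e-6 * 12.2
sigma = 2.31 * 12.2
sigma = 28.18 MPa

28.18


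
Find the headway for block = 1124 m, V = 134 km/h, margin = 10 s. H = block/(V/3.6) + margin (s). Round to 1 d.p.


V = 134 / 3.6 = 37.2222 m/s
Block traversal time = 1124 / 37.2222 = 30.197 s
Headway = 30.197 + 10
Headway = 40.2 s

40.2


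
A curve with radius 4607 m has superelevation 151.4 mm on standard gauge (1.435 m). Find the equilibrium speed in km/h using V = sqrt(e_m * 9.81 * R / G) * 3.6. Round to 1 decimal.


Convert cant: e = 151.4 mm = 0.1514 m
V_ms = sqrt(0.1514 * 9.81 * 4607 / 1.435)
V_ms = sqrt(4768.273894) = 69.0527 m/s
V = 69.0527 * 3.6 = 248.6 km/h

248.6


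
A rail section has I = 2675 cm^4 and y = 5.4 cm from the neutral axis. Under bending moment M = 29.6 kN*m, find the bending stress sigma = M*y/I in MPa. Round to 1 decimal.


Convert units:
M = 29.6 kN*m = 29600000 N*mm
y = 5.4 cm = 54 mm
I = 2675 cm^4 = 26750000 mm^4
sigma = 29600000 * 54 / 26750000
sigma = 59.8 MPa

59.8


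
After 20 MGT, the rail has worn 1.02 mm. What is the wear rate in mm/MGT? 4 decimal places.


Wear rate = total wear / cumulative tonnage
Rate = 1.02 / 20
Rate = 0.0510 mm/MGT

0.0510


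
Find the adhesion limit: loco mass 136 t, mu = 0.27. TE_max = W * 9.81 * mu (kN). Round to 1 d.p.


TE_max = W * g * mu
TE_max = 136 * 9.81 * 0.27
TE_max = 1334.16 * 0.27
TE_max = 360.2 kN

360.2


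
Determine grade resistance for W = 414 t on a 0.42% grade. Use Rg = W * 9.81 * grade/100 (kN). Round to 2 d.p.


Rg = W * 9.81 * grade / 100
Rg = 414 * 9.81 * 0.42 / 100
Rg = 4061.34 * 0.0042
Rg = 17.06 kN

17.06


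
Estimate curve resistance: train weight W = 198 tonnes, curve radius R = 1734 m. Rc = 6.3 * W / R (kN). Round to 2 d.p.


Rc = 6.3 * W / R
Rc = 6.3 * 198 / 1734
Rc = 1247.4 / 1734
Rc = 0.72 kN

0.72


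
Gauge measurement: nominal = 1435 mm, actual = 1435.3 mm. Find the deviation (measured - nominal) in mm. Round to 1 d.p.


Deviation = measured - nominal
Deviation = 1435.3 - 1435
Deviation = 0.3 mm

0.3


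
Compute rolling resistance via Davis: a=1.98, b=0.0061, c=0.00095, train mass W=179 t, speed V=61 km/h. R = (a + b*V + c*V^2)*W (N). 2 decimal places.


b*V = 0.0061 * 61 = 0.3721
c*V^2 = 0.00095 * 3721 = 3.53495
R_per_t = 1.98 + 0.3721 + 3.53495 = 5.88705 N/t
R_total = 5.88705 * 179 = 1053.78 N

1053.78


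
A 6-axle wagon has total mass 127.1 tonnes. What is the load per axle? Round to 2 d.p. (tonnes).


Load per axle = total weight / number of axles
Load = 127.1 / 6
Load = 21.18 tonnes

21.18


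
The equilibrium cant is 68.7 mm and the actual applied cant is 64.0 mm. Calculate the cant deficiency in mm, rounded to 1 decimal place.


Cant deficiency = equilibrium cant - actual cant
CD = 68.7 - 64.0
CD = 4.7 mm

4.7


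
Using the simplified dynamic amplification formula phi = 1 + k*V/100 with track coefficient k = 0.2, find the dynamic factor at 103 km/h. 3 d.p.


phi = 1 + k * V / 100
phi = 1 + 0.2 * 103 / 100
phi = 1 + 0.206
phi = 1.206

1.206


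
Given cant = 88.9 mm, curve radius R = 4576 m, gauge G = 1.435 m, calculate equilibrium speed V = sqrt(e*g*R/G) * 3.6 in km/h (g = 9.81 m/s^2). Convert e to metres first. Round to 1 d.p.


Convert cant: e = 88.9 mm = 0.0889 m
V_ms = sqrt(0.0889 * 9.81 * 4576 / 1.435)
V_ms = sqrt(2781.024937) = 52.7354 m/s
V = 52.7354 * 3.6 = 189.8 km/h

189.8


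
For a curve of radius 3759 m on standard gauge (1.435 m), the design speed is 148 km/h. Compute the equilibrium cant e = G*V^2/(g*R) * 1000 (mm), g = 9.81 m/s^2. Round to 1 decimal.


Convert speed: V = 148 / 3.6 = 41.1111 m/s
Apply formula: e = 1.435 * 41.1111^2 / (9.81 * 3759)
e = 1.435 * 1690.1235 / 36875.79
e = 0.06577 m = 65.8 mm

65.8


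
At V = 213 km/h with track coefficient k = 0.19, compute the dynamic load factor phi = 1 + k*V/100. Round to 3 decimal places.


phi = 1 + k * V / 100
phi = 1 + 0.19 * 213 / 100
phi = 1 + 0.4047
phi = 1.405

1.405


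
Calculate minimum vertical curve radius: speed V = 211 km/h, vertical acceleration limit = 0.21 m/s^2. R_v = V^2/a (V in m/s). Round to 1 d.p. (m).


Convert speed: V = 211 / 3.6 = 58.6111 m/s
V^2 = 3435.2623 m^2/s^2
R_v = 3435.2623 / 0.21
R_v = 16358.4 m

16358.4


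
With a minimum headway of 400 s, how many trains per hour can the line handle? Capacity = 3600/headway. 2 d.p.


Capacity = 3600 / headway
Capacity = 3600 / 400
Capacity = 9.00 trains/hour

9.00


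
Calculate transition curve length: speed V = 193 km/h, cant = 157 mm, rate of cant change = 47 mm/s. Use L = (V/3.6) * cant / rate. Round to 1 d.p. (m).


Convert speed: V = 193 / 3.6 = 53.6111 m/s
L = 53.6111 * 157 / 47
L = 8416.9444 / 47
L = 179.1 m

179.1


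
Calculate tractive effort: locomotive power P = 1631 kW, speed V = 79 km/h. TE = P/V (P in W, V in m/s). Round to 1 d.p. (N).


Convert: P = 1631 kW = 1631000 W
V = 79 / 3.6 = 21.9444 m/s
TE = 1631000 / 21.9444
TE = 74324.1 N

74324.1


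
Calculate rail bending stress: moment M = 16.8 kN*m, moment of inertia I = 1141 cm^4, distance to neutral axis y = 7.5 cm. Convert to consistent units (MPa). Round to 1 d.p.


Convert units:
M = 16.8 kN*m = 16800000 N*mm
y = 7.5 cm = 75 mm
I = 1141 cm^4 = 11410000 mm^4
sigma = 16800000 * 75 / 11410000
sigma = 110.4 MPa

110.4


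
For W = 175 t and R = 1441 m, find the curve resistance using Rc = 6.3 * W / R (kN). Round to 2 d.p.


Rc = 6.3 * W / R
Rc = 6.3 * 175 / 1441
Rc = 1102.5 / 1441
Rc = 0.77 kN

0.77


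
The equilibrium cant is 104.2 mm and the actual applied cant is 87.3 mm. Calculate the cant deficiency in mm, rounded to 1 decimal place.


Cant deficiency = equilibrium cant - actual cant
CD = 104.2 - 87.3
CD = 16.9 mm

16.9


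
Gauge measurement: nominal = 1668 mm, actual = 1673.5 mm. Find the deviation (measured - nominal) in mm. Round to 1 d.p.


Deviation = measured - nominal
Deviation = 1673.5 - 1668
Deviation = 5.5 mm

5.5


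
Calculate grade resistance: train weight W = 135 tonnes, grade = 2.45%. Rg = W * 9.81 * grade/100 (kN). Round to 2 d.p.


Rg = W * 9.81 * grade / 100
Rg = 135 * 9.81 * 2.45 / 100
Rg = 1324.35 * 0.0245
Rg = 32.45 kN

32.45


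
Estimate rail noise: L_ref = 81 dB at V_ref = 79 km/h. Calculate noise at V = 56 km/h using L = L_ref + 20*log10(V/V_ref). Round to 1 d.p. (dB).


V/V_ref = 56 / 79 = 0.708861
log10(0.708861) = -0.149439
20 * -0.149439 = -2.9888
L = 81 + -2.9888 = 78.0 dB

78.0


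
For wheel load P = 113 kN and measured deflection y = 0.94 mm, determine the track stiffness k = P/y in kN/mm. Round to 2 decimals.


Track stiffness k = P / y
k = 113 / 0.94
k = 120.21 kN/mm

120.21


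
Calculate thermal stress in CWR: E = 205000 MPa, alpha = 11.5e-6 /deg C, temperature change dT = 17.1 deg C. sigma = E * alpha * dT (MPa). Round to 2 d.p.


sigma = E * alpha * dT
sigma = 205000 * 11.5e-6 * 17.1
sigma = 2.3575 * 17.1
sigma = 40.31 MPa

40.31


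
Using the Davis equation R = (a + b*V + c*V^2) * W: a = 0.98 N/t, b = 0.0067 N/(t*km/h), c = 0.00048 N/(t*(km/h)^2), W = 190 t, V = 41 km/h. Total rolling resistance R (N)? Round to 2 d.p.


b*V = 0.0067 * 41 = 0.2747
c*V^2 = 0.00048 * 1681 = 0.80688
R_per_t = 0.98 + 0.2747 + 0.80688 = 2.06158 N/t
R_total = 2.06158 * 190 = 391.70 N

391.70


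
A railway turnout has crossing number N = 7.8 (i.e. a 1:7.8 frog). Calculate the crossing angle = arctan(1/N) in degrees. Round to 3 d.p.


1/N = 1/7.8 = 0.128205
angle = arctan(0.128205) = 0.12751 rad
angle = 0.12751 * 180/pi = 7.306 degrees

7.306


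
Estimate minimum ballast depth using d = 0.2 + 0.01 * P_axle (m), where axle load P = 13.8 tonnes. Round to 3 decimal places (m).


d = 0.2 + 0.01 * 13.8
d = 0.2 + 0.138
d = 0.338 m

0.338


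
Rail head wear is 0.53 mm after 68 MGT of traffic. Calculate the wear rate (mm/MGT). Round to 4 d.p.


Wear rate = total wear / cumulative tonnage
Rate = 0.53 / 68
Rate = 0.0078 mm/MGT

0.0078


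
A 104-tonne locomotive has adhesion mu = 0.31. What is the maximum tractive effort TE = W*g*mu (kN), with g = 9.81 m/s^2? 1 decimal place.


TE_max = W * g * mu
TE_max = 104 * 9.81 * 0.31
TE_max = 1020.24 * 0.31
TE_max = 316.3 kN

316.3


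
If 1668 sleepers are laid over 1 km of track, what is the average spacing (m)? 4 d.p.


Spacing = 1000 m / number of sleepers
Spacing = 1000 / 1668
Spacing = 0.5995 m

0.5995


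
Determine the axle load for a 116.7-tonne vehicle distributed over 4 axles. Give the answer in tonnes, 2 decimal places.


Load per axle = total weight / number of axles
Load = 116.7 / 4
Load = 29.18 tonnes

29.18


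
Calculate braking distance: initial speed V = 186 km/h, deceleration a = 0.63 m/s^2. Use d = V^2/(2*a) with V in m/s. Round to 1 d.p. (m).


Convert speed: V = 186 / 3.6 = 51.6667 m/s
V^2 = 2669.4444
d = 2669.4444 / (2 * 0.63)
d = 2669.4444 / 1.26
d = 2118.6 m

2118.6


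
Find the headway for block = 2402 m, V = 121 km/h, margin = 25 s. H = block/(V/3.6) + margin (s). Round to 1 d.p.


V = 121 / 3.6 = 33.6111 m/s
Block traversal time = 2402 / 33.6111 = 71.4645 s
Headway = 71.4645 + 25
Headway = 96.5 s

96.5


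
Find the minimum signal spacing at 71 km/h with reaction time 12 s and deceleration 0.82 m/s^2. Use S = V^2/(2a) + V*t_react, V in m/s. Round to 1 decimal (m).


V = 71 / 3.6 = 19.7222 m/s
Braking distance = 19.7222^2 / (2*0.82) = 237.1744 m
Sighting distance = 19.7222 * 12 = 236.6667 m
S = 237.1744 + 236.6667 = 473.8 m

473.8


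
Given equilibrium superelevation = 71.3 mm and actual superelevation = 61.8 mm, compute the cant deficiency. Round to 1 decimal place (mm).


Cant deficiency = equilibrium cant - actual cant
CD = 71.3 - 61.8
CD = 9.5 mm

9.5


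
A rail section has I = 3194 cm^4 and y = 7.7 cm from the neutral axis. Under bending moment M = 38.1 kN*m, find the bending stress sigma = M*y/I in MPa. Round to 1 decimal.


Convert units:
M = 38.1 kN*m = 38100000 N*mm
y = 7.7 cm = 77 mm
I = 3194 cm^4 = 31940000 mm^4
sigma = 38100000 * 77 / 31940000
sigma = 91.9 MPa

91.9


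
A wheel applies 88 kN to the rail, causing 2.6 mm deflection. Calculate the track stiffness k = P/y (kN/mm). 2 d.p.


Track stiffness k = P / y
k = 88 / 2.6
k = 33.85 kN/mm

33.85


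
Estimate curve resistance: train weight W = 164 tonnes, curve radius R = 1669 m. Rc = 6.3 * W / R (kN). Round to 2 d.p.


Rc = 6.3 * W / R
Rc = 6.3 * 164 / 1669
Rc = 1033.2 / 1669
Rc = 0.62 kN

0.62


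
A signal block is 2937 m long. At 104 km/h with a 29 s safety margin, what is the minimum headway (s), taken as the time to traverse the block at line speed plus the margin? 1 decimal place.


V = 104 / 3.6 = 28.8889 m/s
Block traversal time = 2937 / 28.8889 = 101.6654 s
Headway = 101.6654 + 29
Headway = 130.7 s

130.7


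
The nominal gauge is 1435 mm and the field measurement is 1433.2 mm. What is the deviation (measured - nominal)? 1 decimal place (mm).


Deviation = measured - nominal
Deviation = 1433.2 - 1435
Deviation = -1.8 mm

-1.8


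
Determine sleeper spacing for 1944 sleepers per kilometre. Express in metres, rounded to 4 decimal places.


Spacing = 1000 m / number of sleepers
Spacing = 1000 / 1944
Spacing = 0.5144 m

0.5144


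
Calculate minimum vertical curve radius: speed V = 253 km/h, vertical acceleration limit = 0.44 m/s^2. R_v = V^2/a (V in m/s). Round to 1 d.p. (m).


Convert speed: V = 253 / 3.6 = 70.2778 m/s
V^2 = 4938.966 m^2/s^2
R_v = 4938.966 / 0.44
R_v = 11224.9 m

11224.9


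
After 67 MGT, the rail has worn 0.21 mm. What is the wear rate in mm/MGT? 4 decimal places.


Wear rate = total wear / cumulative tonnage
Rate = 0.21 / 67
Rate = 0.0031 mm/MGT

0.0031


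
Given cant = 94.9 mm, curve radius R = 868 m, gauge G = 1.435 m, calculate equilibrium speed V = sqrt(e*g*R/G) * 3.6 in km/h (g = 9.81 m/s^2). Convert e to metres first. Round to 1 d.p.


Convert cant: e = 94.9 mm = 0.0949 m
V_ms = sqrt(0.0949 * 9.81 * 868 / 1.435)
V_ms = sqrt(563.122712) = 23.7302 m/s
V = 23.7302 * 3.6 = 85.4 km/h

85.4


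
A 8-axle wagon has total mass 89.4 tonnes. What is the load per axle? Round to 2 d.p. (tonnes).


Load per axle = total weight / number of axles
Load = 89.4 / 8
Load = 11.18 tonnes

11.18


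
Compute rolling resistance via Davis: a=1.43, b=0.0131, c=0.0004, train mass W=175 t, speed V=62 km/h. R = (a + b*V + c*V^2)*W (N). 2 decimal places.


b*V = 0.0131 * 62 = 0.8122
c*V^2 = 0.0004 * 3844 = 1.5376
R_per_t = 1.43 + 0.8122 + 1.5376 = 3.7798 N/t
R_total = 3.7798 * 175 = 661.47 N

661.47


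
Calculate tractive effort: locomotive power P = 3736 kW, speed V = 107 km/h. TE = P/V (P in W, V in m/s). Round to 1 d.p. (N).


Convert: P = 3736 kW = 3736000 W
V = 107 / 3.6 = 29.7222 m/s
TE = 3736000 / 29.7222
TE = 125697.2 N

125697.2


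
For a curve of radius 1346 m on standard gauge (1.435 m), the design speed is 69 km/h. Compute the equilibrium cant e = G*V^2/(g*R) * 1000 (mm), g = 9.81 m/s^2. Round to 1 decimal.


Convert speed: V = 69 / 3.6 = 19.1667 m/s
Apply formula: e = 1.435 * 19.1667^2 / (9.81 * 1346)
e = 1.435 * 367.3611 / 13204.26
e = 0.039924 m = 39.9 mm

39.9


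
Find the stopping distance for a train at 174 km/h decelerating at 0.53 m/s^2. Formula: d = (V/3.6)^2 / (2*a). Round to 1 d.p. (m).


Convert speed: V = 174 / 3.6 = 48.3333 m/s
V^2 = 2336.1111
d = 2336.1111 / (2 * 0.53)
d = 2336.1111 / 1.06
d = 2203.9 m

2203.9


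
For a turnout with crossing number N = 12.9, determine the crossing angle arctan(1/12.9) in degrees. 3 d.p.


1/N = 1/12.9 = 0.077519
angle = arctan(0.077519) = 0.077365 rad
angle = 0.077365 * 180/pi = 4.433 degrees

4.433


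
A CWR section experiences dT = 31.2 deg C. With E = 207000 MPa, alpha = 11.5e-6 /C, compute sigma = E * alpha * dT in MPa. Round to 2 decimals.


sigma = E * alpha * dT
sigma = 207000 * 11.5e-6 * 31.2
sigma = 2.3805 * 31.2
sigma = 74.27 MPa

74.27


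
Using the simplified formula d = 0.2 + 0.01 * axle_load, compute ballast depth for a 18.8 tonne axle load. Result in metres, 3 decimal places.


d = 0.2 + 0.01 * 18.8
d = 0.2 + 0.188
d = 0.388 m

0.388


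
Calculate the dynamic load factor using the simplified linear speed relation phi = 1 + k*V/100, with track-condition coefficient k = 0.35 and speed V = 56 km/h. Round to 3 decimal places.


phi = 1 + k * V / 100
phi = 1 + 0.35 * 56 / 100
phi = 1 + 0.196
phi = 1.196

1.196


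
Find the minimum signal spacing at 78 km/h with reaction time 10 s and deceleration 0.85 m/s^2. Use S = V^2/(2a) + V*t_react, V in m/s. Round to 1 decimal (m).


V = 78 / 3.6 = 21.6667 m/s
Braking distance = 21.6667^2 / (2*0.85) = 276.1438 m
Sighting distance = 21.6667 * 10 = 216.6667 m
S = 276.1438 + 216.6667 = 492.8 m

492.8


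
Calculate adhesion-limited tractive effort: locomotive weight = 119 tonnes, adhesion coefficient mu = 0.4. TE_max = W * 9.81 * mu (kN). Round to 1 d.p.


TE_max = W * g * mu
TE_max = 119 * 9.81 * 0.4
TE_max = 1167.39 * 0.4
TE_max = 467.0 kN

467.0


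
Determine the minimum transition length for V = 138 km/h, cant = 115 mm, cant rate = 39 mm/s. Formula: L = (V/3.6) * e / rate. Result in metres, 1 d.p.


Convert speed: V = 138 / 3.6 = 38.3333 m/s
L = 38.3333 * 115 / 39
L = 4408.3333 / 39
L = 113.0 m

113.0


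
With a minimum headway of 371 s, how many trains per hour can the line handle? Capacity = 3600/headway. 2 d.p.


Capacity = 3600 / headway
Capacity = 3600 / 371
Capacity = 9.70 trains/hour

9.70


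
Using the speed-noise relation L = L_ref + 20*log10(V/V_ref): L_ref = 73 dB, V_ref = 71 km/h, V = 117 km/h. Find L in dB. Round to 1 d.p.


V/V_ref = 117 / 71 = 1.647887
log10(1.647887) = 0.216928
20 * 0.216928 = 4.3386
L = 73 + 4.3386 = 77.3 dB

77.3


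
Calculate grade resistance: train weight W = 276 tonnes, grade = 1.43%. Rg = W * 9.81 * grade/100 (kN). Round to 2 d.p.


Rg = W * 9.81 * grade / 100
Rg = 276 * 9.81 * 1.43 / 100
Rg = 2707.56 * 0.0143
Rg = 38.72 kN

38.72


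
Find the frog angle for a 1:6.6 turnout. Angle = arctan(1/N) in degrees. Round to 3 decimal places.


1/N = 1/6.6 = 0.151515
angle = arctan(0.151515) = 0.150371 rad
angle = 0.150371 * 180/pi = 8.616 degrees

8.616


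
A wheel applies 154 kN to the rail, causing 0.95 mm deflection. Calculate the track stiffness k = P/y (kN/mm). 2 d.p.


Track stiffness k = P / y
k = 154 / 0.95
k = 162.11 kN/mm

162.11


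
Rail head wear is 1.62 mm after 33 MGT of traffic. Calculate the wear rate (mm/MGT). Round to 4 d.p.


Wear rate = total wear / cumulative tonnage
Rate = 1.62 / 33
Rate = 0.0491 mm/MGT

0.0491


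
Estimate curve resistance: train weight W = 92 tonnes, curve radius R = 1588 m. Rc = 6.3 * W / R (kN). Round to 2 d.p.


Rc = 6.3 * W / R
Rc = 6.3 * 92 / 1588
Rc = 579.6 / 1588
Rc = 0.36 kN

0.36


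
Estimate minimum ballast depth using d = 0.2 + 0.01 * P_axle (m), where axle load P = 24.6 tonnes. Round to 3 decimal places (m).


d = 0.2 + 0.01 * 24.6
d = 0.2 + 0.246
d = 0.446 m

0.446


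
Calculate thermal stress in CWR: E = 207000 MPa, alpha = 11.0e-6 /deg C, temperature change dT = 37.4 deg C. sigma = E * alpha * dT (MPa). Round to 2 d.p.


sigma = E * alpha * dT
sigma = 207000 * 11.0e-6 * 37.4
sigma = 2.277 * 37.4
sigma = 85.16 MPa

85.16


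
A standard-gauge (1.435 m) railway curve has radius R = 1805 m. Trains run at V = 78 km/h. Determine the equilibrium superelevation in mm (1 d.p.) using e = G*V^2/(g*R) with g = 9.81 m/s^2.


Convert speed: V = 78 / 3.6 = 21.6667 m/s
Apply formula: e = 1.435 * 21.6667^2 / (9.81 * 1805)
e = 1.435 * 469.4444 / 17707.05
e = 0.038044 m = 38.0 mm

38.0


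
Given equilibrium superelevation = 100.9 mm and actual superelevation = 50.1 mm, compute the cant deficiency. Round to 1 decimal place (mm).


Cant deficiency = equilibrium cant - actual cant
CD = 100.9 - 50.1
CD = 50.8 mm

50.8


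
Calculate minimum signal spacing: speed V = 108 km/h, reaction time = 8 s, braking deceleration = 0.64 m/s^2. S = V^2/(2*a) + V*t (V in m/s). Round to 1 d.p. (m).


V = 108 / 3.6 = 30.0 m/s
Braking distance = 30.0^2 / (2*0.64) = 703.125 m
Sighting distance = 30.0 * 8 = 240.0 m
S = 703.125 + 240.0 = 943.1 m

943.1


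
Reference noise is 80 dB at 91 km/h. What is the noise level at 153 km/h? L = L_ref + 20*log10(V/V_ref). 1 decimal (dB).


V/V_ref = 153 / 91 = 1.681319
log10(1.681319) = 0.22565
20 * 0.22565 = 4.513
L = 80 + 4.513 = 84.5 dB

84.5


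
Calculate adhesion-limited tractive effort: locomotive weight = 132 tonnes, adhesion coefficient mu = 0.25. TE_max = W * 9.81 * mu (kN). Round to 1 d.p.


TE_max = W * g * mu
TE_max = 132 * 9.81 * 0.25
TE_max = 1294.92 * 0.25
TE_max = 323.7 kN

323.7


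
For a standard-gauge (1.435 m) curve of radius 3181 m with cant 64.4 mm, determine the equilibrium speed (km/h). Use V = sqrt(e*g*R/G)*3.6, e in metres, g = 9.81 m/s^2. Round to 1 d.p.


Convert cant: e = 64.4 mm = 0.0644 m
V_ms = sqrt(0.0644 * 9.81 * 3181 / 1.435)
V_ms = sqrt(1400.446888) = 37.4225 m/s
V = 37.4225 * 3.6 = 134.7 km/h

134.7


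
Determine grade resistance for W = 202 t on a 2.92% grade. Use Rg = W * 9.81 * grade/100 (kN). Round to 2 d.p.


Rg = W * 9.81 * grade / 100
Rg = 202 * 9.81 * 2.92 / 100
Rg = 1981.62 * 0.0292
Rg = 57.86 kN

57.86


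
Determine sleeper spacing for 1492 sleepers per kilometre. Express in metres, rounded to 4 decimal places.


Spacing = 1000 m / number of sleepers
Spacing = 1000 / 1492
Spacing = 0.6702 m

0.6702


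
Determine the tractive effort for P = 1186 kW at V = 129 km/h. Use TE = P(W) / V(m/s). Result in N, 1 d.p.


Convert: P = 1186 kW = 1186000 W
V = 129 / 3.6 = 35.8333 m/s
TE = 1186000 / 35.8333
TE = 33097.7 N

33097.7


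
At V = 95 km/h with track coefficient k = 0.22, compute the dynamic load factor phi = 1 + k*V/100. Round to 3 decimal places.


phi = 1 + k * V / 100
phi = 1 + 0.22 * 95 / 100
phi = 1 + 0.209
phi = 1.209

1.209


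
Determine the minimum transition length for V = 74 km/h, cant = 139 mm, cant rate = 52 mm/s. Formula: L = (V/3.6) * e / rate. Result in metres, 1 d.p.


Convert speed: V = 74 / 3.6 = 20.5556 m/s
L = 20.5556 * 139 / 52
L = 2857.2222 / 52
L = 54.9 m

54.9


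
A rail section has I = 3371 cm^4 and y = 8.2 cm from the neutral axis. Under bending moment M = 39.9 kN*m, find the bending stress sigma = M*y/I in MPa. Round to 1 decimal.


Convert units:
M = 39.9 kN*m = 39900000 N*mm
y = 8.2 cm = 82 mm
I = 3371 cm^4 = 33710000 mm^4
sigma = 39900000 * 82 / 33710000
sigma = 97.1 MPa

97.1


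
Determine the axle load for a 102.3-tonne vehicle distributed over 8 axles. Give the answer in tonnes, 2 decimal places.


Load per axle = total weight / number of axles
Load = 102.3 / 8
Load = 12.79 tonnes

12.79


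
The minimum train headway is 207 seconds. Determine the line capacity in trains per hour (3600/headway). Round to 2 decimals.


Capacity = 3600 / headway
Capacity = 3600 / 207
Capacity = 17.39 trains/hour

17.39


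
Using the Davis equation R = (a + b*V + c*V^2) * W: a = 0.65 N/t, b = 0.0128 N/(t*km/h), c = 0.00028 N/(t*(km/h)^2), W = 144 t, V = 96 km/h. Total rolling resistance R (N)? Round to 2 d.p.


b*V = 0.0128 * 96 = 1.2288
c*V^2 = 0.00028 * 9216 = 2.58048
R_per_t = 0.65 + 1.2288 + 2.58048 = 4.45928 N/t
R_total = 4.45928 * 144 = 642.14 N

642.14


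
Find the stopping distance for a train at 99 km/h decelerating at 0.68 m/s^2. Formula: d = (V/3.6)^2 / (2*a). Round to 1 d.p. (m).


Convert speed: V = 99 / 3.6 = 27.5 m/s
V^2 = 756.25
d = 756.25 / (2 * 0.68)
d = 756.25 / 1.36
d = 556.1 m

556.1


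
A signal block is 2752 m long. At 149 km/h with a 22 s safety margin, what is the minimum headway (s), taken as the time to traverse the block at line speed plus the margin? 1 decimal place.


V = 149 / 3.6 = 41.3889 m/s
Block traversal time = 2752 / 41.3889 = 66.4913 s
Headway = 66.4913 + 22
Headway = 88.5 s

88.5


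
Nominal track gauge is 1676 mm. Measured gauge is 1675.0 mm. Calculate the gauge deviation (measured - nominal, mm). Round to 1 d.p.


Deviation = measured - nominal
Deviation = 1675.0 - 1676
Deviation = -1.0 mm

-1.0


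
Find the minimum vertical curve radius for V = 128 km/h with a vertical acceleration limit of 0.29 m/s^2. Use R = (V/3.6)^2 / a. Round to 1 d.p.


Convert speed: V = 128 / 3.6 = 35.5556 m/s
V^2 = 1264.1975 m^2/s^2
R_v = 1264.1975 / 0.29
R_v = 4359.3 m

4359.3


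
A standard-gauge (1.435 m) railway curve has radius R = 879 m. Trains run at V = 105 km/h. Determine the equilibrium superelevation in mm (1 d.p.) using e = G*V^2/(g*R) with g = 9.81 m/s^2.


Convert speed: V = 105 / 3.6 = 29.1667 m/s
Apply formula: e = 1.435 * 29.1667^2 / (9.81 * 879)
e = 1.435 * 850.6944 / 8622.99
e = 0.141569 m = 141.6 mm

141.6


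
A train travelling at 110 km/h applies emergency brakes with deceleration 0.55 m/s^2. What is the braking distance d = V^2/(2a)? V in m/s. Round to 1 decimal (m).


Convert speed: V = 110 / 3.6 = 30.5556 m/s
V^2 = 933.642
d = 933.642 / (2 * 0.55)
d = 933.642 / 1.1
d = 848.8 m

848.8


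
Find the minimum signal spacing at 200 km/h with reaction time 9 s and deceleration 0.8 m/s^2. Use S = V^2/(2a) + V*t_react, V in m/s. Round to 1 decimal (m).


V = 200 / 3.6 = 55.5556 m/s
Braking distance = 55.5556^2 / (2*0.8) = 1929.0123 m
Sighting distance = 55.5556 * 9 = 500.0 m
S = 1929.0123 + 500.0 = 2429.0 m

2429.0


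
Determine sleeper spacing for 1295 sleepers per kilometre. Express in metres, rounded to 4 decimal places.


Spacing = 1000 m / number of sleepers
Spacing = 1000 / 1295
Spacing = 0.7722 m

0.7722


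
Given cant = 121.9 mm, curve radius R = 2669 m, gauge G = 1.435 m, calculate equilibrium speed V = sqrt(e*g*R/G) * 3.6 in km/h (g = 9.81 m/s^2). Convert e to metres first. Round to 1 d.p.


Convert cant: e = 121.9 mm = 0.1219 m
V_ms = sqrt(0.1219 * 9.81 * 2669 / 1.435)
V_ms = sqrt(2224.177206) = 47.1612 m/s
V = 47.1612 * 3.6 = 169.8 km/h

169.8


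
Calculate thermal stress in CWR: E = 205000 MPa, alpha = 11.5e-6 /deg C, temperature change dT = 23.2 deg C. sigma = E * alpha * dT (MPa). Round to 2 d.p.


sigma = E * alpha * dT
sigma = 205000 * 11.5e-6 * 23.2
sigma = 2.3575 * 23.2
sigma = 54.69 MPa

54.69


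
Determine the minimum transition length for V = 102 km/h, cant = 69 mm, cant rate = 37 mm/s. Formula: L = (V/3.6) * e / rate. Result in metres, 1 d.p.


Convert speed: V = 102 / 3.6 = 28.3333 m/s
L = 28.3333 * 69 / 37
L = 1955.0 / 37
L = 52.8 m

52.8


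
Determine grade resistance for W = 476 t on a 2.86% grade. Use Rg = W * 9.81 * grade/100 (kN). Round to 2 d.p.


Rg = W * 9.81 * grade / 100
Rg = 476 * 9.81 * 2.86 / 100
Rg = 4669.56 * 0.0286
Rg = 133.55 kN

133.55


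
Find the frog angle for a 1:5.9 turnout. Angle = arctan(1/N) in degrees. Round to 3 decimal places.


1/N = 1/5.9 = 0.169492
angle = arctan(0.169492) = 0.167896 rad
angle = 0.167896 * 180/pi = 9.620 degrees

9.620


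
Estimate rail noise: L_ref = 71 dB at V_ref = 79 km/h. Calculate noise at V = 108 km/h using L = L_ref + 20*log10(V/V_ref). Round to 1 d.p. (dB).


V/V_ref = 108 / 79 = 1.367089
log10(1.367089) = 0.135797
20 * 0.135797 = 2.7159
L = 71 + 2.7159 = 73.7 dB

73.7


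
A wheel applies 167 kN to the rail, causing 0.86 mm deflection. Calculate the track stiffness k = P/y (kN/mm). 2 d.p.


Track stiffness k = P / y
k = 167 / 0.86
k = 194.19 kN/mm

194.19


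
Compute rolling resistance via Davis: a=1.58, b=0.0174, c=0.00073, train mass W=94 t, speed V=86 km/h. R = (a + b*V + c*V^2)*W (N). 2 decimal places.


b*V = 0.0174 * 86 = 1.4964
c*V^2 = 0.00073 * 7396 = 5.39908
R_per_t = 1.58 + 1.4964 + 5.39908 = 8.47548 N/t
R_total = 8.47548 * 94 = 796.70 N

796.70


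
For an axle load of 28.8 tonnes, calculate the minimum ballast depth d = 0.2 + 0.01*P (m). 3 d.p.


d = 0.2 + 0.01 * 28.8
d = 0.2 + 0.288
d = 0.488 m

0.488


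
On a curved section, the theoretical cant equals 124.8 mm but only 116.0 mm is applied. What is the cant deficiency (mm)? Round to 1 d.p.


Cant deficiency = equilibrium cant - actual cant
CD = 124.8 - 116.0
CD = 8.8 mm

8.8


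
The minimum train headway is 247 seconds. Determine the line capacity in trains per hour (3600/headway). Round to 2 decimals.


Capacity = 3600 / headway
Capacity = 3600 / 247
Capacity = 14.57 trains/hour

14.57


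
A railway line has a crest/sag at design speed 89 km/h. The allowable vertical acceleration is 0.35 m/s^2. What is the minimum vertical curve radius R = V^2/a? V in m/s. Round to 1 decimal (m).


Convert speed: V = 89 / 3.6 = 24.7222 m/s
V^2 = 611.1883 m^2/s^2
R_v = 611.1883 / 0.35
R_v = 1746.3 m

1746.3


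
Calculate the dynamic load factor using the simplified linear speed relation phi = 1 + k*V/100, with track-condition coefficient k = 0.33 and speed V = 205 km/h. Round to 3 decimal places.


phi = 1 + k * V / 100
phi = 1 + 0.33 * 205 / 100
phi = 1 + 0.6765
phi = 1.677

1.677


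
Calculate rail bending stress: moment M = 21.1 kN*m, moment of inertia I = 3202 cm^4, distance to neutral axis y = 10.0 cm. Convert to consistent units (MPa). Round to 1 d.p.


Convert units:
M = 21.1 kN*m = 21100000 N*mm
y = 10.0 cm = 100 mm
I = 3202 cm^4 = 32020000 mm^4
sigma = 21100000 * 100 / 32020000
sigma = 65.9 MPa

65.9


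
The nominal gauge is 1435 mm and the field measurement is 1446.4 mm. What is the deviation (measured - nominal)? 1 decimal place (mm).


Deviation = measured - nominal
Deviation = 1446.4 - 1435
Deviation = 11.4 mm

11.4


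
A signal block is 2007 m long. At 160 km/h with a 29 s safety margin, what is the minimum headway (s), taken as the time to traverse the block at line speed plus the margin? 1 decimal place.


V = 160 / 3.6 = 44.4444 m/s
Block traversal time = 2007 / 44.4444 = 45.1575 s
Headway = 45.1575 + 29
Headway = 74.2 s

74.2


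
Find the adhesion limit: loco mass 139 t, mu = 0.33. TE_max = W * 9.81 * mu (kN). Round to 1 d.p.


TE_max = W * g * mu
TE_max = 139 * 9.81 * 0.33
TE_max = 1363.59 * 0.33
TE_max = 450.0 kN

450.0


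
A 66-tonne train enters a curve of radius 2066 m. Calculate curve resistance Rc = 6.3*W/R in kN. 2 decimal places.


Rc = 6.3 * W / R
Rc = 6.3 * 66 / 2066
Rc = 415.8 / 2066
Rc = 0.20 kN

0.20


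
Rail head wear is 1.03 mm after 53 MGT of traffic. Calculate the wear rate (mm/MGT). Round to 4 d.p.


Wear rate = total wear / cumulative tonnage
Rate = 1.03 / 53
Rate = 0.0194 mm/MGT

0.0194


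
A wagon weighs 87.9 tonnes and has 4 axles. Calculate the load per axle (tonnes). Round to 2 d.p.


Load per axle = total weight / number of axles
Load = 87.9 / 4
Load = 21.98 tonnes

21.98


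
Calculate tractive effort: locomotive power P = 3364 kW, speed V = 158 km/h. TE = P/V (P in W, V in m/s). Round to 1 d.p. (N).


Convert: P = 3364 kW = 3364000 W
V = 158 / 3.6 = 43.8889 m/s
TE = 3364000 / 43.8889
TE = 76648.1 N

76648.1


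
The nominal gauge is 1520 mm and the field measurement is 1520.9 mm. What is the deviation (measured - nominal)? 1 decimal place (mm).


Deviation = measured - nominal
Deviation = 1520.9 - 1520
Deviation = 0.9 mm

0.9


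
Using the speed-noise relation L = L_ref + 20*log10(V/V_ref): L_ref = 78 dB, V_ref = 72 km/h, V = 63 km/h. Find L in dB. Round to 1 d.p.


V/V_ref = 63 / 72 = 0.875
log10(0.875) = -0.057992
20 * -0.057992 = -1.1598
L = 78 + -1.1598 = 76.8 dB

76.8


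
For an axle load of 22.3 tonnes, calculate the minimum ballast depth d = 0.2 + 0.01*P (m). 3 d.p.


d = 0.2 + 0.01 * 22.3
d = 0.2 + 0.223
d = 0.423 m

0.423


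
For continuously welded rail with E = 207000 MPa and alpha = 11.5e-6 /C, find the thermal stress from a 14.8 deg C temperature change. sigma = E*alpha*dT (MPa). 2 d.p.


sigma = E * alpha * dT
sigma = 207000 * 11.5e-6 * 14.8
sigma = 2.3805 * 14.8
sigma = 35.23 MPa

35.23


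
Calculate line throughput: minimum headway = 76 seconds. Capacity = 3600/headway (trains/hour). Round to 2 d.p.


Capacity = 3600 / headway
Capacity = 3600 / 76
Capacity = 47.37 trains/hour

47.37


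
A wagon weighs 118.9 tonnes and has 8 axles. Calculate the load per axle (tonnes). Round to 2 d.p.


Load per axle = total weight / number of axles
Load = 118.9 / 8
Load = 14.86 tonnes

14.86
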